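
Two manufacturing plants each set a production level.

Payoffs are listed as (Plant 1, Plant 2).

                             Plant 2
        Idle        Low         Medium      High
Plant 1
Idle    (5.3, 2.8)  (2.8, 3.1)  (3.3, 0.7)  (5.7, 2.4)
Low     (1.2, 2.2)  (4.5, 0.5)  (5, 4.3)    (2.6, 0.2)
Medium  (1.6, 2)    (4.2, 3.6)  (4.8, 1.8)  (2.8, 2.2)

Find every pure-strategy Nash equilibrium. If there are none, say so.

The unique pure-strategy Nash equilibrium is (Low, Medium).

Mark each player's best response to every combination of opponents' strategies; a profile where every player is best-responding is a pure Nash equilibrium.
Plant 1 against Idle: payoffs 5.3, 1.2, 1.6 → best response Idle.
Plant 1 against Low: payoffs 2.8, 4.5, 4.2 → best response Low.
Plant 1 against Medium: payoffs 3.3, 5, 4.8 → best response Low.
Plant 1 against High: payoffs 5.7, 2.6, 2.8 → best response Idle.
Plant 2 against Idle: payoffs 2.8, 3.1, 0.7, 2.4 → best response Low.
Plant 2 against Low: payoffs 2.2, 0.5, 4.3, 0.2 → best response Medium.
Plant 2 against Medium: payoffs 2, 3.6, 1.8, 2.2 → best response Low.
Mutual best responses: (Low, Medium).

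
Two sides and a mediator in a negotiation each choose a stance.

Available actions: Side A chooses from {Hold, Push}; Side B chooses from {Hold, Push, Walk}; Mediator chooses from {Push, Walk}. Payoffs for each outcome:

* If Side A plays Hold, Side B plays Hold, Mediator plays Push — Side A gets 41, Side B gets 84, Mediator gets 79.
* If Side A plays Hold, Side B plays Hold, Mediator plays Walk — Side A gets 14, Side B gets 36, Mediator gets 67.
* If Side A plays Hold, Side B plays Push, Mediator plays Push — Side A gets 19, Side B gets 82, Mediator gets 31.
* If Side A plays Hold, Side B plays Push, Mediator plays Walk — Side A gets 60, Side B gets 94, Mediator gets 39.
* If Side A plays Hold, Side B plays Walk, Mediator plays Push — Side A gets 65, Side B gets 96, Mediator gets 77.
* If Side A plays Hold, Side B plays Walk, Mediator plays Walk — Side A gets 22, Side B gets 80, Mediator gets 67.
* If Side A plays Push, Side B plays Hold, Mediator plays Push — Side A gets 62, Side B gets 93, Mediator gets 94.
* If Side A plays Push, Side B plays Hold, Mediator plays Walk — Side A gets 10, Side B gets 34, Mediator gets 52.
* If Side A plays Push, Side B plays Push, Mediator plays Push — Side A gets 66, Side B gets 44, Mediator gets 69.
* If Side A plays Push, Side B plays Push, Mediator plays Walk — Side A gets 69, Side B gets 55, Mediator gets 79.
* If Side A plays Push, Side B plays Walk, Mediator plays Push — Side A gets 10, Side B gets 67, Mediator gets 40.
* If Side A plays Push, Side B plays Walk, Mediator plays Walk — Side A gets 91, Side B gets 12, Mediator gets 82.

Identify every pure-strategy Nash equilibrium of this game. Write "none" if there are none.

Pure-strategy Nash equilibria: (Hold, Walk, Push) and (Push, Hold, Push) and (Push, Push, Walk)

For each strategy profile, look for a profitable unilateral deviation.
(Hold, Hold, Push): Side A can switch to Push (41 → 62). Not NE.
(Hold, Hold, Walk): Side B can switch to Push (36 → 94). Not NE.
(Hold, Push, Push): Side A can switch to Push (19 → 66). Not NE.
(Hold, Push, Walk): Side A can switch to Push (60 → 69). Not NE.
(Hold, Walk, Push): Side A gets 65, best alternative 10; Side B gets 96, best alternative 84; Mediator gets 77, best alternative 67. No profitable deviation — NE.
(Hold, Walk, Walk): Side A can switch to Push (22 → 91). Not NE.
(Push, Hold, Push): Side A gets 62, best alternative 41; Side B gets 93, best alternative 67; Mediator gets 94, best alternative 52. No profitable deviation — NE.
(Push, Hold, Walk): Side A can switch to Hold (10 → 14). Not NE.
(Push, Push, Push): Side B can switch to Hold (44 → 93). Not NE.
(Push, Push, Walk): Side A gets 69, best alternative 60; Side B gets 55, best alternative 34; Mediator gets 79, best alternative 69. No profitable deviation — NE.
(Push, Walk, Push): Side A can switch to Hold (10 → 65). Not NE.
(Push, Walk, Walk): Side B can switch to Hold (12 → 34). Not NE.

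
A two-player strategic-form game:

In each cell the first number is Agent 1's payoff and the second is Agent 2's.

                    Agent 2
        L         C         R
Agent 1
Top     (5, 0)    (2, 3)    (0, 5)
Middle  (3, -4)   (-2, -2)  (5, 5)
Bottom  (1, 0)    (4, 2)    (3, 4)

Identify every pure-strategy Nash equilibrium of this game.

Mark each player's best response to every combination of opponents' strategies; a profile where every player is best-responding is a pure Nash equilibrium.
Agent 1 against L: payoffs 5, 3, 1 → best response Top.
Agent 1 against C: payoffs 2, -2, 4 → best response Bottom.
Agent 1 against R: payoffs 0, 5, 3 → best response Middle.
Agent 2 against Top: payoffs 0, 3, 5 → best response R.
Agent 2 against Middle: payoffs -4, -2, 5 → best response R.
Agent 2 against Bottom: payoffs 0, 2, 4 → best response R.
Mutual best responses: (Middle, R).

(Middle, R)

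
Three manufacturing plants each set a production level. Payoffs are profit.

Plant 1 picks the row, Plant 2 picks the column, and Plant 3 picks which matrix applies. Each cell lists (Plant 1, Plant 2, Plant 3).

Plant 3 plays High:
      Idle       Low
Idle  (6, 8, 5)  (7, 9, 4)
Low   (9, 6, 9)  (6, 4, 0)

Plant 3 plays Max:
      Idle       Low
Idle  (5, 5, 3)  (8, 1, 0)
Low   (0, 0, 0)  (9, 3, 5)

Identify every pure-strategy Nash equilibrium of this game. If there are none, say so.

For each player, find the best response to each opponent profile; mutual best responses are the pure NE.
Plant 1 against (Idle, High): payoffs 6, 9 → best response Low.
Plant 1 against (Idle, Max): payoffs 5, 0 → best response Idle.
Plant 1 against (Low, High): payoffs 7, 6 → best response Idle.
Plant 1 against (Low, Max): payoffs 8, 9 → best response Low.
Plant 2 against (Idle, High): payoffs 8, 9 → best response Low.
Plant 2 against (Idle, Max): payoffs 5, 1 → best response Idle.
Plant 2 against (Low, High): payoffs 6, 4 → best response Idle.
Plant 2 against (Low, Max): payoffs 0, 3 → best response Low.
Plant 3 against (Idle, Idle): payoffs 5, 3 → best response High.
Plant 3 against (Idle, Low): payoffs 4, 0 → best response High.
Plant 3 against (Low, Idle): payoffs 9, 0 → best response High.
Plant 3 against (Low, Low): payoffs 0, 5 → best response Max.
Mutual best responses: (Idle, Low, High); (Low, Idle, High); (Low, Low, Max).

The pure Nash equilibria are (Idle, Low, High) and (Low, Idle, High) and (Low, Low, Max).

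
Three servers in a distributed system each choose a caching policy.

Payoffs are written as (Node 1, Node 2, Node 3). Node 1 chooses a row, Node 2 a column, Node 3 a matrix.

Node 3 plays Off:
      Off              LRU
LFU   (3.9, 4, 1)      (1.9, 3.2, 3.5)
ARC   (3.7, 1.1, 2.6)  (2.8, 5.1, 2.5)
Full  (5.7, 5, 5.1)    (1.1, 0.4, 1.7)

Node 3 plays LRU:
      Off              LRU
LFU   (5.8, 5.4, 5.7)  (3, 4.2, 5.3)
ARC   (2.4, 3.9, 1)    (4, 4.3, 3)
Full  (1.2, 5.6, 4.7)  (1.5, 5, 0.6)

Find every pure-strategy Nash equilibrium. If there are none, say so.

(LFU, Off, LRU), (ARC, LRU, LRU), (Full, Off, Off)

Node 1 against (Off, Off): payoffs 3.9, 3.7, 5.7 → best response Full.
Node 1 against (Off, LRU): payoffs 5.8, 2.4, 1.2 → best response LFU.
Node 1 against (LRU, Off): payoffs 1.9, 2.8, 1.1 → best response ARC.
Node 1 against (LRU, LRU): payoffs 3, 4, 1.5 → best response ARC.
Node 2 against (LFU, Off): payoffs 4, 3.2 → best response Off.
Node 2 against (LFU, LRU): payoffs 5.4, 4.2 → best response Off.
Node 2 against (ARC, Off): payoffs 1.1, 5.1 → best response LRU.
Node 2 against (ARC, LRU): payoffs 3.9, 4.3 → best response LRU.
Node 2 against (Full, Off): payoffs 5, 0.4 → best response Off.
Node 2 against (Full, LRU): payoffs 5.6, 5 → best response Off.
Node 3 against (LFU, Off): payoffs 1, 5.7 → best response LRU.
Node 3 against (LFU, LRU): payoffs 3.5, 5.3 → best response LRU.
Node 3 against (ARC, Off): payoffs 2.6, 1 → best response Off.
Node 3 against (ARC, LRU): payoffs 2.5, 3 → best response LRU.
Node 3 against (Full, Off): payoffs 5.1, 4.7 → best response Off.
Node 3 against (Full, LRU): payoffs 1.7, 0.6 → best response Off.
Mutual best responses: (LFU, Off, LRU); (ARC, LRU, LRU); (Full, Off, Off).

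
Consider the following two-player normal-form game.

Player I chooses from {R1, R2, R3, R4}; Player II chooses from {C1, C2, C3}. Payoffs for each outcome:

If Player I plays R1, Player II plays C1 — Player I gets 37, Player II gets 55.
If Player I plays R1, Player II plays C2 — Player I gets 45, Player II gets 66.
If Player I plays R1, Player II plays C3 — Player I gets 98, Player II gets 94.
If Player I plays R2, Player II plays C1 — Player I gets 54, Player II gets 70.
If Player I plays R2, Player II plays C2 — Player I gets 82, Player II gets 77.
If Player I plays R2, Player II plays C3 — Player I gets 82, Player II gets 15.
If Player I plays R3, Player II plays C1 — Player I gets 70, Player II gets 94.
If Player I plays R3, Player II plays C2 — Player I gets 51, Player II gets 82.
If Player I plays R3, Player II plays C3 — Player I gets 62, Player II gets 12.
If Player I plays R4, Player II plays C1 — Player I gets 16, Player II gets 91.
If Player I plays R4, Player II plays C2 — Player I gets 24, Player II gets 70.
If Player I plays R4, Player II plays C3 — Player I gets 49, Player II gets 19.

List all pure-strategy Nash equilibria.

(R1, C1): Player I can switch to R2 (37 → 54). Not NE.
(R1, C2): Player I can switch to R2 (45 → 82). Not NE.
(R1, C3): Player I gets 98, best alternative 82; Player II gets 94, best alternative 66. No profitable deviation — NE.
(R2, C1): Player I can switch to R3 (54 → 70). Not NE.
(R2, C2): Player I gets 82, best alternative 51; Player II gets 77, best alternative 70. No profitable deviation — NE.
(R2, C3): Player I can switch to R1 (82 → 98). Not NE.
(R3, C1): Player I gets 70, best alternative 54; Player II gets 94, best alternative 82. No profitable deviation — NE.
(R3, C2): Player I can switch to R2 (51 → 82). Not NE.
(R3, C3): Player I can switch to R1 (62 → 98). Not NE.
(The remaining 3 profiles each have a profitable deviation by the same check.)

Pure-strategy Nash equilibria: (R1, C3) and (R2, C2) and (R3, C1)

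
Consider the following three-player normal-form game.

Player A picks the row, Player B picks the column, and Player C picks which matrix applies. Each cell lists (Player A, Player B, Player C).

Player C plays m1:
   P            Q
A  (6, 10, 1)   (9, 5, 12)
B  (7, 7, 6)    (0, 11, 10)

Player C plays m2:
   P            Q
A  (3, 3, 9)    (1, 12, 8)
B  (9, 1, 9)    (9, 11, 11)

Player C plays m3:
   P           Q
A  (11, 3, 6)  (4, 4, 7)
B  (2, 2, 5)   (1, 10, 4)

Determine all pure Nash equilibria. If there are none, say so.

The unique pure-strategy Nash equilibrium is (B, Q, m2).

Mark each player's best response to every combination of opponents' strategies; a profile where every player is best-responding is a pure Nash equilibrium.
Player A against (P, m1): payoffs 6, 7 → best response B.
Player A against (P, m2): payoffs 3, 9 → best response B.
Player A against (P, m3): payoffs 11, 2 → best response A.
Player A against (Q, m1): payoffs 9, 0 → best response A.
Player A against (Q, m2): payoffs 1, 9 → best response B.
Player A against (Q, m3): payoffs 4, 1 → best response A.
Player B against (A, m1): payoffs 10, 5 → best response P.
Player B against (A, m2): payoffs 3, 12 → best response Q.
Player B against (A, m3): payoffs 3, 4 → best response Q.
Player B against (B, m1): payoffs 7, 11 → best response Q.
Player B against (B, m2): payoffs 1, 11 → best response Q.
Player B against (B, m3): payoffs 2, 10 → best response Q.
Player C against (A, P): payoffs 1, 9, 6 → best response m2.
Player C against (A, Q): payoffs 12, 8, 7 → best response m1.
Player C against (B, P): payoffs 6, 9, 5 → best response m2.
Player C against (B, Q): payoffs 10, 11, 4 → best response m2.
Mutual best responses: (B, Q, m2).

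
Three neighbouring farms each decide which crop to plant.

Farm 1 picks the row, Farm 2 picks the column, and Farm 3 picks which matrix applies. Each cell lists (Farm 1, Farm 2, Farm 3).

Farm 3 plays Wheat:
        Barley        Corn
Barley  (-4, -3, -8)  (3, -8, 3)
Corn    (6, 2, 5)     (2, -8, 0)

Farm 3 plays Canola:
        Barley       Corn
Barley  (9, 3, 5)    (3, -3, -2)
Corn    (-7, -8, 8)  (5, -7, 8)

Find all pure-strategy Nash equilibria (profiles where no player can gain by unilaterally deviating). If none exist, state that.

(Barley, Barley, Canola), (Corn, Corn, Canola)

Mark each player's best response to every combination of opponents' strategies; a profile where every player is best-responding is a pure Nash equilibrium.
Farm 1 against (Barley, Wheat): payoffs -4, 6 → best response Corn.
Farm 1 against (Barley, Canola): payoffs 9, -7 → best response Barley.
Farm 1 against (Corn, Wheat): payoffs 3, 2 → best response Barley.
Farm 1 against (Corn, Canola): payoffs 3, 5 → best response Corn.
Farm 2 against (Barley, Wheat): payoffs -3, -8 → best response Barley.
Farm 2 against (Barley, Canola): payoffs 3, -3 → best response Barley.
Farm 2 against (Corn, Wheat): payoffs 2, -8 → best response Barley.
Farm 2 against (Corn, Canola): payoffs -8, -7 → best response Corn.
Farm 3 against (Barley, Barley): payoffs -8, 5 → best response Canola.
Farm 3 against (Barley, Corn): payoffs 3, -2 → best response Wheat.
Farm 3 against (Corn, Barley): payoffs 5, 8 → best response Canola.
Farm 3 against (Corn, Corn): payoffs 0, 8 → best response Canola.
Mutual best responses: (Barley, Barley, Canola); (Corn, Corn, Canola).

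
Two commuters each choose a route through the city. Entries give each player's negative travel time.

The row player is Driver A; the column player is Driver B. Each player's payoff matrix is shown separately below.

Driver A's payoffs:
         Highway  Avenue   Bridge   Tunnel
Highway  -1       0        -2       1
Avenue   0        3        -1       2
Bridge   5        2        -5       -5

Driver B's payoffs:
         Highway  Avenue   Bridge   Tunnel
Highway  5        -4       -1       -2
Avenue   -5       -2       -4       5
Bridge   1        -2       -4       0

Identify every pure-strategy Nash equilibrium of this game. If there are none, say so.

(Avenue, Tunnel) and (Bridge, Highway)

Driver A against Highway: payoffs -1, 0, 5 → best response Bridge.
Driver A against Avenue: payoffs 0, 3, 2 → best response Avenue.
Driver A against Bridge: payoffs -2, -1, -5 → best response Avenue.
Driver A against Tunnel: payoffs 1, 2, -5 → best response Avenue.
Driver B against Highway: payoffs 5, -4, -1, -2 → best response Highway.
Driver B against Avenue: payoffs -5, -2, -4, 5 → best response Tunnel.
Driver B against Bridge: payoffs 1, -2, -4, 0 → best response Highway.
Mutual best responses: (Avenue, Tunnel); (Bridge, Highway).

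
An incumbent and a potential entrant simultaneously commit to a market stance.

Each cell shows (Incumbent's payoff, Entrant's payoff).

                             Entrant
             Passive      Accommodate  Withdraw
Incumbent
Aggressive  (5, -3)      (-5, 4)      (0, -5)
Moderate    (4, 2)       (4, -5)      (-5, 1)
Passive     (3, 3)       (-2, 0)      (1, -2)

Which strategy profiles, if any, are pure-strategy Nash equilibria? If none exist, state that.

This game has no pure Nash equilibrium.

Incumbent against Passive: payoffs 5, 4, 3 → best response Aggressive.
Incumbent against Accommodate: payoffs -5, 4, -2 → best response Moderate.
Incumbent against Withdraw: payoffs 0, -5, 1 → best response Passive.
Entrant against Aggressive: payoffs -3, 4, -5 → best response Accommodate.
Entrant against Moderate: payoffs 2, -5, 1 → best response Passive.
Entrant against Passive: payoffs 3, 0, -2 → best response Passive.
No profile is a mutual best response for all players.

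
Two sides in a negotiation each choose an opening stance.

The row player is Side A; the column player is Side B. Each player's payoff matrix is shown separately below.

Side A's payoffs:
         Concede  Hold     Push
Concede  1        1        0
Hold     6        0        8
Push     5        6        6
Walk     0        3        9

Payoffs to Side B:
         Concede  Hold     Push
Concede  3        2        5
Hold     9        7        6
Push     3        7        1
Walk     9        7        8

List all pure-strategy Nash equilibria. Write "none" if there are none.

Check each profile: it is a Nash equilibrium iff no player can strictly gain by switching unilaterally.
(Concede, Concede): Side A can switch to Hold (1 → 6). Not NE.
(Concede, Hold): Side A can switch to Push (1 → 6). Not NE.
(Concede, Push): Side A can switch to Hold (0 → 8). Not NE.
(Hold, Concede): Side A gets 6, best alternative 5; Side B gets 9, best alternative 7. No profitable deviation — NE.
(Hold, Hold): Side A can switch to Concede (0 → 1). Not NE.
(Hold, Push): Side A can switch to Walk (8 → 9). Not NE.
(Push, Concede): Side A can switch to Hold (5 → 6). Not NE.
(Push, Hold): Side A gets 6, best alternative 3; Side B gets 7, best alternative 3. No profitable deviation — NE.
(Push, Push): Side A can switch to Hold (6 → 8). Not NE.
(Walk, Concede): Side A can switch to Concede (0 → 1). Not NE.
(The remaining 2 profiles each have a profitable deviation by the same check.)

Pure-strategy Nash equilibria: (Hold, Concede) and (Push, Hold)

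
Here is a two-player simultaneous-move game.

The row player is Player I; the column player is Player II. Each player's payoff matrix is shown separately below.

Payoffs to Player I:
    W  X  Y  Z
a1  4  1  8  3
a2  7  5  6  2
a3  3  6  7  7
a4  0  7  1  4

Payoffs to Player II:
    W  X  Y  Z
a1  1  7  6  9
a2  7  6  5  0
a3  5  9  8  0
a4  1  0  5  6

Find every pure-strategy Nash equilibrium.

Check each profile: it is a Nash equilibrium iff no player can strictly gain by switching unilaterally.
(a1, W): Player I can switch to a2 (4 → 7). Not NE.
(a1, X): Player I can switch to a2 (1 → 5). Not NE.
(a1, Y): Player II can switch to X (6 → 7). Not NE.
(a1, Z): Player I can switch to a3 (3 → 7). Not NE.
(a2, W): Player I gets 7, best alternative 4; Player II gets 7, best alternative 6. No profitable deviation — NE.
(a2, X): Player I can switch to a3 (5 → 6). Not NE.
(a2, Y): Player I can switch to a1 (6 → 8). Not NE.
(a2, Z): Player I can switch to a1 (2 → 3). Not NE.
(a3, W): Player I can switch to a1 (3 → 4). Not NE.
(a3, X): Player I can switch to a4 (6 → 7). Not NE.
(a3, Y): Player I can switch to a1 (7 → 8). Not NE.
(The remaining 5 profiles each have a profitable deviation by the same check.)

The unique pure-strategy Nash equilibrium is (a2, W).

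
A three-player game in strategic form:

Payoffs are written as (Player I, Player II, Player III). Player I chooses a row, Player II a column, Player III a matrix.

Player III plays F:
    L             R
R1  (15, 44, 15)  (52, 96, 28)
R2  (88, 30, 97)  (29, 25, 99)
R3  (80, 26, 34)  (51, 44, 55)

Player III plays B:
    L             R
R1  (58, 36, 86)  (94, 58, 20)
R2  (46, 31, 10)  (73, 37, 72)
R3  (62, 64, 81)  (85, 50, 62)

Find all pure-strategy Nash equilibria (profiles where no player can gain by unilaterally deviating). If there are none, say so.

Pure-strategy Nash equilibria: (R1, R, F), (R2, L, F), (R3, L, B)

(R1, L, F): Player I can switch to R2 (15 → 88). Not NE.
(R1, L, B): Player I can switch to R3 (58 → 62). Not NE.
(R1, R, F): Player I gets 52, best alternative 51; Player II gets 96, best alternative 44; Player III gets 28, best alternative 20. No profitable deviation — NE.
(R1, R, B): Player III can switch to F (20 → 28). Not NE.
(R2, L, F): Player I gets 88, best alternative 80; Player II gets 30, best alternative 25; Player III gets 97, best alternative 10. No profitable deviation — NE.
(R2, L, B): Player I can switch to R1 (46 → 58). Not NE.
(R2, R, F): Player I can switch to R1 (29 → 52). Not NE.
(R2, R, B): Player I can switch to R1 (73 → 94). Not NE.
(R3, L, F): Player I can switch to R2 (80 → 88). Not NE.
(R3, L, B): Player I gets 62, best alternative 58; Player II gets 64, best alternative 50; Player III gets 81, best alternative 34. No profitable deviation — NE.
(R3, R, F): Player I can switch to R1 (51 → 52). Not NE.
(R3, R, B): Player I can switch to R1 (85 → 94). Not NE.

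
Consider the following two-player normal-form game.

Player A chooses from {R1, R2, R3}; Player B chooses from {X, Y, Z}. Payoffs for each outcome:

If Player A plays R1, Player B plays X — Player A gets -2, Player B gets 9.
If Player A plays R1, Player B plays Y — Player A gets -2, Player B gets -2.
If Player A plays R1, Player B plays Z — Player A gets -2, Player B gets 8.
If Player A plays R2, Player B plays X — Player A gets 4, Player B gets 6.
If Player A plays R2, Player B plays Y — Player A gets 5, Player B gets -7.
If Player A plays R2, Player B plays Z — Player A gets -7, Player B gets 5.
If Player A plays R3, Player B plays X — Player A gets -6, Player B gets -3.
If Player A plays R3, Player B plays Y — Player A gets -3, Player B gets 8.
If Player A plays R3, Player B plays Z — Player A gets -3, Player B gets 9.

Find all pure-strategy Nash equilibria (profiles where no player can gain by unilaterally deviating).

Player A against X: payoffs -2, 4, -6 → best response R2.
Player A against Y: payoffs -2, 5, -3 → best response R2.
Player A against Z: payoffs -2, -7, -3 → best response R1.
Player B against R1: payoffs 9, -2, 8 → best response X.
Player B against R2: payoffs 6, -7, 5 → best response X.
Player B against R3: payoffs -3, 8, 9 → best response Z.
Mutual best responses: (R2, X).

Pure NE: (R2, X)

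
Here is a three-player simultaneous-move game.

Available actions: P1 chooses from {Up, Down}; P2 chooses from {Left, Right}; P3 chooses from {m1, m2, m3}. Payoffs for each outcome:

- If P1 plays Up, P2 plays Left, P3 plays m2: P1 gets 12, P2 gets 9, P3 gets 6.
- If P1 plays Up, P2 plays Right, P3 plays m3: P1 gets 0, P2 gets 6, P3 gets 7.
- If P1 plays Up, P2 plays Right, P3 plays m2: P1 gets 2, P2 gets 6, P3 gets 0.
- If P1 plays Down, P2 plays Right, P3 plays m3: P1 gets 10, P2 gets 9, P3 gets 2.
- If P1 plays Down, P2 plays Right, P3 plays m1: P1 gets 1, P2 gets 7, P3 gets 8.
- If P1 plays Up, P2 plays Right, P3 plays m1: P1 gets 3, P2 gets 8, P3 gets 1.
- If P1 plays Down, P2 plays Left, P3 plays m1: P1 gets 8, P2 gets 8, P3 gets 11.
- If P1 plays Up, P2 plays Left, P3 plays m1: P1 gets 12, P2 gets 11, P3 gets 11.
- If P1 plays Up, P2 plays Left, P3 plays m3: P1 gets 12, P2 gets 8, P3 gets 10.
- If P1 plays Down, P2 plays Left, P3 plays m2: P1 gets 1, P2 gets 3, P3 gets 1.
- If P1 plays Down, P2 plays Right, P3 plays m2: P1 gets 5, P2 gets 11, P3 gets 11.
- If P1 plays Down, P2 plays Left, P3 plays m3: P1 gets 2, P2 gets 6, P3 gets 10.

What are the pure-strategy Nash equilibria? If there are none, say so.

P1 against (Left, m1): payoffs 12, 8 → best response Up.
P1 against (Left, m2): payoffs 12, 1 → best response Up.
P1 against (Left, m3): payoffs 12, 2 → best response Up.
P1 against (Right, m1): payoffs 3, 1 → best response Up.
P1 against (Right, m2): payoffs 2, 5 → best response Down.
P1 against (Right, m3): payoffs 0, 10 → best response Down.
P2 against (Up, m1): payoffs 11, 8 → best response Left.
P2 against (Up, m2): payoffs 9, 6 → best response Left.
P2 against (Up, m3): payoffs 8, 6 → best response Left.
P2 against (Down, m1): payoffs 8, 7 → best response Left.
P2 against (Down, m2): payoffs 3, 11 → best response Right.
P2 against (Down, m3): payoffs 6, 9 → best response Right.
P3 against (Up, Left): payoffs 11, 6, 10 → best response m1.
P3 against (Up, Right): payoffs 1, 0, 7 → best response m3.
P3 against (Down, Left): payoffs 11, 1, 10 → best response m1.
P3 against (Down, Right): payoffs 8, 11, 2 → best response m2.
Mutual best responses: (Up, Left, m1); (Down, Right, m2).

Pure-strategy Nash equilibria: (Up, Left, m1); (Down, Right, m2)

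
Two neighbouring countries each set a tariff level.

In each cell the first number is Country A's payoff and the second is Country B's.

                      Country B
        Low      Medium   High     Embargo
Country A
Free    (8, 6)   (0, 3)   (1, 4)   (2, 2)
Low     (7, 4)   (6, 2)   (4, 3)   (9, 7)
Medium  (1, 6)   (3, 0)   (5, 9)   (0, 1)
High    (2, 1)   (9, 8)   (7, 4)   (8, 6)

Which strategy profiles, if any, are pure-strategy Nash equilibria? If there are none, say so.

(Free, Low); (Low, Embargo); (High, Medium)

(Free, Low): Country A gets 8, best alternative 7; Country B gets 6, best alternative 4. No profitable deviation — NE.
(Free, Medium): Country A can switch to Low (0 → 6). Not NE.
(Free, High): Country A can switch to Low (1 → 4). Not NE.
(Free, Embargo): Country A can switch to Low (2 → 9). Not NE.
(Low, Low): Country A can switch to Free (7 → 8). Not NE.
(Low, Medium): Country A can switch to High (6 → 9). Not NE.
(Low, High): Country A can switch to Medium (4 → 5). Not NE.
(Low, Embargo): Country A gets 9, best alternative 8; Country B gets 7, best alternative 4. No profitable deviation — NE.
(Medium, Low): Country A can switch to Free (1 → 8). Not NE.
(Medium, Medium): Country A can switch to Low (3 → 6). Not NE.
(Medium, High): Country A can switch to High (5 → 7). Not NE.
(Medium, Embargo): Country A can switch to Free (0 → 2). Not NE.
(High, Medium): Country A gets 9, best alternative 6; Country B gets 8, best alternative 6. No profitable deviation — NE.
(The remaining 3 profiles each have a profitable deviation by the same check.)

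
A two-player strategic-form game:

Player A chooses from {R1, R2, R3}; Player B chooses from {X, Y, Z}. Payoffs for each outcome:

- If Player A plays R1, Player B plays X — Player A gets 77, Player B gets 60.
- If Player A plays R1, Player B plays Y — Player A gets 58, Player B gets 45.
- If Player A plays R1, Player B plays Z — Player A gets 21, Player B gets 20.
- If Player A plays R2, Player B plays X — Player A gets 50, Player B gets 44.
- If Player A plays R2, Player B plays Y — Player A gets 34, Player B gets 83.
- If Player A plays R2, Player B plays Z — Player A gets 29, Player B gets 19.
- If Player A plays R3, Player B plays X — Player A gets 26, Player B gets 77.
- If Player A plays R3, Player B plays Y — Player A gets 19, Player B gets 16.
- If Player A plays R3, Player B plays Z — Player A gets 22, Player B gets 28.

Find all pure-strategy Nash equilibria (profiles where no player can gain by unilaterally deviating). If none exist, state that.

Check each profile: it is a Nash equilibrium iff no player can strictly gain by switching unilaterally.
(R1, X): Player A gets 77, best alternative 50; Player B gets 60, best alternative 45. No profitable deviation — NE.
(R1, Y): Player B can switch to X (45 → 60). Not NE.
(R1, Z): Player A can switch to R2 (21 → 29). Not NE.
(R2, X): Player A can switch to R1 (50 → 77). Not NE.
(R2, Y): Player A can switch to R1 (34 → 58). Not NE.
(R2, Z): Player B can switch to X (19 → 44). Not NE.
(R3, X): Player A can switch to R1 (26 → 77). Not NE.
(R3, Y): Player A can switch to R1 (19 → 58). Not NE.
(R3, Z): Player A can switch to R2 (22 → 29). Not NE.

(R1, X)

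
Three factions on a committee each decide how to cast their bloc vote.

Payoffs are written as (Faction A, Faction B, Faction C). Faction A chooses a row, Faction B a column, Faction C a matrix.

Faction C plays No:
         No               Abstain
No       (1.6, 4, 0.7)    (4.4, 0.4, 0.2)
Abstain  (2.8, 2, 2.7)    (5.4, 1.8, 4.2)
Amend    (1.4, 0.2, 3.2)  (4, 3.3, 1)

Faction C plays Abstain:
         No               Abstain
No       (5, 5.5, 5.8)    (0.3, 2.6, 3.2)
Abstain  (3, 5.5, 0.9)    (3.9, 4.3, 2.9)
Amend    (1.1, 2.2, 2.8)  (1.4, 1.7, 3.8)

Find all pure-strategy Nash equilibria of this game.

(No, No, Abstain) and (Abstain, No, No)

Faction A against (No, No): payoffs 1.6, 2.8, 1.4 → best response Abstain.
Faction A against (No, Abstain): payoffs 5, 3, 1.1 → best response No.
Faction A against (Abstain, No): payoffs 4.4, 5.4, 4 → best response Abstain.
Faction A against (Abstain, Abstain): payoffs 0.3, 3.9, 1.4 → best response Abstain.
Faction B against (No, No): payoffs 4, 0.4 → best response No.
Faction B against (No, Abstain): payoffs 5.5, 2.6 → best response No.
Faction B against (Abstain, No): payoffs 2, 1.8 → best response No.
Faction B against (Abstain, Abstain): payoffs 5.5, 4.3 → best response No.
Faction B against (Amend, No): payoffs 0.2, 3.3 → best response Abstain.
Faction B against (Amend, Abstain): payoffs 2.2, 1.7 → best response No.
Faction C against (No, No): payoffs 0.7, 5.8 → best response Abstain.
Faction C against (No, Abstain): payoffs 0.2, 3.2 → best response Abstain.
Faction C against (Abstain, No): payoffs 2.7, 0.9 → best response No.
Faction C against (Abstain, Abstain): payoffs 4.2, 2.9 → best response No.
Faction C against (Amend, No): payoffs 3.2, 2.8 → best response No.
Faction C against (Amend, Abstain): payoffs 1, 3.8 → best response Abstain.
Mutual best responses: (No, No, Abstain); (Abstain, No, No).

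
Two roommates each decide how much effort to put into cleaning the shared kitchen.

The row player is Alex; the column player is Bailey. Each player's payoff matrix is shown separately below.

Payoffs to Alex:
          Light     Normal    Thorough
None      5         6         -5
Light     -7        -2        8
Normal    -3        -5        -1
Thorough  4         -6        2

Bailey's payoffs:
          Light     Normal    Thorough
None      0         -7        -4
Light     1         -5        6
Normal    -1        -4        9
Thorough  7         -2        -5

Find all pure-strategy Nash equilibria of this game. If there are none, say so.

Pure-strategy Nash equilibria: (None, Light), (Light, Thorough)

(None, Light): Alex gets 5, best alternative 4; Bailey gets 0, best alternative -4. No profitable deviation — NE.
(None, Normal): Bailey can switch to Light (-7 → 0). Not NE.
(None, Thorough): Alex can switch to Light (-5 → 8). Not NE.
(Light, Light): Alex can switch to None (-7 → 5). Not NE.
(Light, Normal): Alex can switch to None (-2 → 6). Not NE.
(Light, Thorough): Alex gets 8, best alternative 2; Bailey gets 6, best alternative 1. No profitable deviation — NE.
(Normal, Light): Alex can switch to None (-3 → 5). Not NE.
(Normal, Normal): Alex can switch to None (-5 → 6). Not NE.
(Normal, Thorough): Alex can switch to Light (-1 → 8). Not NE.
(Thorough, Light): Alex can switch to None (4 → 5). Not NE.
(Thorough, Normal): Alex can switch to None (-6 → 6). Not NE.
(Thorough, Thorough): Alex can switch to Light (2 → 8). Not NE.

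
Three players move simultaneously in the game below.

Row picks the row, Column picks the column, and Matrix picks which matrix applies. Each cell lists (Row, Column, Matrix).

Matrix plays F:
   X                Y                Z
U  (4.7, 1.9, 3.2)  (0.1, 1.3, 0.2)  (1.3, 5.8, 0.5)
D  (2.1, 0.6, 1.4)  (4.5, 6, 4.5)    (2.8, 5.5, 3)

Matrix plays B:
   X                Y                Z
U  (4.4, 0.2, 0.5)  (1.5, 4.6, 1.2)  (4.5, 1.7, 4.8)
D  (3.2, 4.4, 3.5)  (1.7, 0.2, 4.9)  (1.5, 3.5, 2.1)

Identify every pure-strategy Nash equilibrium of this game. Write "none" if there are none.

For each player, find the best response to each opponent profile; mutual best responses are the pure NE.
Row against (X, F): payoffs 4.7, 2.1 → best response U.
Row against (X, B): payoffs 4.4, 3.2 → best response U.
Row against (Y, F): payoffs 0.1, 4.5 → best response D.
Row against (Y, B): payoffs 1.5, 1.7 → best response D.
Row against (Z, F): payoffs 1.3, 2.8 → best response D.
Row against (Z, B): payoffs 4.5, 1.5 → best response U.
Column against (U, F): payoffs 1.9, 1.3, 5.8 → best response Z.
Column against (U, B): payoffs 0.2, 4.6, 1.7 → best response Y.
Column against (D, F): payoffs 0.6, 6, 5.5 → best response Y.
Column against (D, B): payoffs 4.4, 0.2, 3.5 → best response X.
Matrix against (U, X): payoffs 3.2, 0.5 → best response F.
Matrix against (U, Y): payoffs 0.2, 1.2 → best response B.
Matrix against (U, Z): payoffs 0.5, 4.8 → best response B.
Matrix against (D, X): payoffs 1.4, 3.5 → best response B.
Matrix against (D, Y): payoffs 4.5, 4.9 → best response B.
Matrix against (D, Z): payoffs 3, 2.1 → best response F.
No profile is a mutual best response for all players.

There is no pure-strategy Nash equilibrium.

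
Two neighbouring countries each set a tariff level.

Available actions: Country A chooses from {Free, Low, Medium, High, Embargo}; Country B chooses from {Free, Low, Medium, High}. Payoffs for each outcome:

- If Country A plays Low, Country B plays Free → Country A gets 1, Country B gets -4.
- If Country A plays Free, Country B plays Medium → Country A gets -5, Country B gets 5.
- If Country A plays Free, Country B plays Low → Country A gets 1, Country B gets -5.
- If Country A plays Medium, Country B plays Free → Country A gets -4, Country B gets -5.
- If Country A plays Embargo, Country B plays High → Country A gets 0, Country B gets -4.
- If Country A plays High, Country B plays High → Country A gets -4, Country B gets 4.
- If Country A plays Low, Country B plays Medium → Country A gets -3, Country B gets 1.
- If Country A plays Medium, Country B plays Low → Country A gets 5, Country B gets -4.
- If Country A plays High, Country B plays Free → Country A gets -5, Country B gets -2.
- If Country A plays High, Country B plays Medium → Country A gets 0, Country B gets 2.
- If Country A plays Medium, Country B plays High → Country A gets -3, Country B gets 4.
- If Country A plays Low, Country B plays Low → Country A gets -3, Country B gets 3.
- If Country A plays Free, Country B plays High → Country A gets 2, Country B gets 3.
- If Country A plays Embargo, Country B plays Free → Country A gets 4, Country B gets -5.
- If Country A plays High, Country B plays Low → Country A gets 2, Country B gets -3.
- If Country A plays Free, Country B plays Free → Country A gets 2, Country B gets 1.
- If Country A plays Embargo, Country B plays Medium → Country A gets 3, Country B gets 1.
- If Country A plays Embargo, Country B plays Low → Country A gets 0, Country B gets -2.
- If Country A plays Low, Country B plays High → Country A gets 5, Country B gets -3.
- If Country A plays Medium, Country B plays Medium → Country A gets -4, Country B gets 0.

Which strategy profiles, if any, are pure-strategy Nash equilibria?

Country A against Free: payoffs 2, 1, -4, -5, 4 → best response Embargo.
Country A against Low: payoffs 1, -3, 5, 2, 0 → best response Medium.
Country A against Medium: payoffs -5, -3, -4, 0, 3 → best response Embargo.
Country A against High: payoffs 2, 5, -3, -4, 0 → best response Low.
Country B against Free: payoffs 1, -5, 5, 3 → best response Medium.
Country B against Low: payoffs -4, 3, 1, -3 → best response Low.
Country B against Medium: payoffs -5, -4, 0, 4 → best response High.
Country B against High: payoffs -2, -3, 2, 4 → best response High.
Country B against Embargo: payoffs -5, -2, 1, -4 → best response Medium.
Mutual best responses: (Embargo, Medium).

Pure NE: (Embargo, Medium)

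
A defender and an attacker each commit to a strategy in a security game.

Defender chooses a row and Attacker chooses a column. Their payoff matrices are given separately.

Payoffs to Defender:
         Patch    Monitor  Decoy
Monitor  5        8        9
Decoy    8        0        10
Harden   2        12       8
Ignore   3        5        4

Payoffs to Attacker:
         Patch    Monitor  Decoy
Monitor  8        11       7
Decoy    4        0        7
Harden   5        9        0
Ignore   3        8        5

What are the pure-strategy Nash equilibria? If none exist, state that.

Mark each player's best response to every combination of opponents' strategies; a profile where every player is best-responding is a pure Nash equilibrium.
Defender against Patch: payoffs 5, 8, 2, 3 → best response Decoy.
Defender against Monitor: payoffs 8, 0, 12, 5 → best response Harden.
Defender against Decoy: payoffs 9, 10, 8, 4 → best response Decoy.
Attacker against Monitor: payoffs 8, 11, 7 → best response Monitor.
Attacker against Decoy: payoffs 4, 0, 7 → best response Decoy.
Attacker against Harden: payoffs 5, 9, 0 → best response Monitor.
Attacker against Ignore: payoffs 3, 8, 5 → best response Monitor.
Mutual best responses: (Decoy, Decoy); (Harden, Monitor).

Pure-strategy Nash equilibria: (Decoy, Decoy), (Harden, Monitor)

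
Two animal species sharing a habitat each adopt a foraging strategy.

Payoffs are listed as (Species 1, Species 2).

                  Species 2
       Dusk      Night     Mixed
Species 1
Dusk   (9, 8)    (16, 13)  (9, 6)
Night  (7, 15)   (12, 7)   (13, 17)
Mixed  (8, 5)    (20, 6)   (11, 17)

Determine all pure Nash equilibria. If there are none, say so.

The unique pure-strategy Nash equilibrium is (Night, Mixed).

(Dusk, Dusk): Species 2 can switch to Night (8 → 13). Not NE.
(Dusk, Night): Species 1 can switch to Mixed (16 → 20). Not NE.
(Dusk, Mixed): Species 1 can switch to Night (9 → 13). Not NE.
(Night, Dusk): Species 1 can switch to Dusk (7 → 9). Not NE.
(Night, Night): Species 1 can switch to Dusk (12 → 16). Not NE.
(Night, Mixed): Species 1 gets 13, best alternative 11; Species 2 gets 17, best alternative 15. No profitable deviation — NE.
(Mixed, Dusk): Species 1 can switch to Dusk (8 → 9). Not NE.
(Mixed, Night): Species 2 can switch to Mixed (6 → 17). Not NE.
(Mixed, Mixed): Species 1 can switch to Night (11 → 13). Not NE.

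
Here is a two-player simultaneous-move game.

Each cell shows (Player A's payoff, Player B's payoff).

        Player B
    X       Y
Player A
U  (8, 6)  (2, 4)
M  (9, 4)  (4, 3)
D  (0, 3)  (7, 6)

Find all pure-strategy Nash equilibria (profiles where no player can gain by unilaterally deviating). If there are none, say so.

Player A against X: payoffs 8, 9, 0 → best response M.
Player A against Y: payoffs 2, 4, 7 → best response D.
Player B against U: payoffs 6, 4 → best response X.
Player B against M: payoffs 4, 3 → best response X.
Player B against D: payoffs 3, 6 → best response Y.
Mutual best responses: (M, X); (D, Y).

Pure-strategy Nash equilibria: (M, X); (D, Y)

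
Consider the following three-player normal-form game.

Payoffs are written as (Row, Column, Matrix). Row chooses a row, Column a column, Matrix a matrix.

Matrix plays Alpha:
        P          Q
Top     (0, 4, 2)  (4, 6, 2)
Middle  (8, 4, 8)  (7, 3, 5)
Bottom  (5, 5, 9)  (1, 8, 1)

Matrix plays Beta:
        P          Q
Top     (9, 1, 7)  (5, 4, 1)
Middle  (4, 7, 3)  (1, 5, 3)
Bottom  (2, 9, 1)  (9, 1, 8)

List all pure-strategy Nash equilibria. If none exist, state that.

(Middle, P, Alpha)

For each player, find the best response to each opponent profile; mutual best responses are the pure NE.
Row against (P, Alpha): payoffs 0, 8, 5 → best response Middle.
Row against (P, Beta): payoffs 9, 4, 2 → best response Top.
Row against (Q, Alpha): payoffs 4, 7, 1 → best response Middle.
Row against (Q, Beta): payoffs 5, 1, 9 → best response Bottom.
Column against (Top, Alpha): payoffs 4, 6 → best response Q.
Column against (Top, Beta): payoffs 1, 4 → best response Q.
Column against (Middle, Alpha): payoffs 4, 3 → best response P.
Column against (Middle, Beta): payoffs 7, 5 → best response P.
Column against (Bottom, Alpha): payoffs 5, 8 → best response Q.
Column against (Bottom, Beta): payoffs 9, 1 → best response P.
Matrix against (Top, P): payoffs 2, 7 → best response Beta.
Matrix against (Top, Q): payoffs 2, 1 → best response Alpha.
Matrix against (Middle, P): payoffs 8, 3 → best response Alpha.
Matrix against (Middle, Q): payoffs 5, 3 → best response Alpha.
Matrix against (Bottom, P): payoffs 9, 1 → best response Alpha.
Matrix against (Bottom, Q): payoffs 1, 8 → best response Beta.
Mutual best responses: (Middle, P, Alpha).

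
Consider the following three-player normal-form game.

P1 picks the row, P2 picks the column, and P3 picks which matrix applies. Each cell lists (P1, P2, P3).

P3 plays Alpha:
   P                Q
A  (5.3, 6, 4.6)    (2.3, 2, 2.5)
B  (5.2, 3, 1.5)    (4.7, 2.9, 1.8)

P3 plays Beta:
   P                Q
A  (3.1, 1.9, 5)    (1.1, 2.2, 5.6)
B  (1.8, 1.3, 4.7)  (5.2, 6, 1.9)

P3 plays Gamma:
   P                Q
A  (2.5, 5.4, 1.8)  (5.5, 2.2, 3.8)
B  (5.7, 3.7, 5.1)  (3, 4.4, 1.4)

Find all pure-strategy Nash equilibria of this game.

(A, P, Alpha): P3 can switch to Beta (4.6 → 5). Not NE.
(A, P, Beta): P2 can switch to Q (1.9 → 2.2). Not NE.
(A, P, Gamma): P1 can switch to B (2.5 → 5.7). Not NE.
(A, Q, Alpha): P1 can switch to B (2.3 → 4.7). Not NE.
(A, Q, Beta): P1 can switch to B (1.1 → 5.2). Not NE.
(A, Q, Gamma): P2 can switch to P (2.2 → 5.4). Not NE.
(B, P, Alpha): P1 can switch to A (5.2 → 5.3). Not NE.
(B, P, Beta): P1 can switch to A (1.8 → 3.1). Not NE.
(B, Q, Beta): P1 gets 5.2, best alternative 1.1; P2 gets 6, best alternative 1.3; P3 gets 1.9, best alternative 1.8. No profitable deviation — NE.
(The remaining 3 profiles each have a profitable deviation by the same check.)

(B, Q, Beta)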